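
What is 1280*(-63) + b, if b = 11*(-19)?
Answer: -80849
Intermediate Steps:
b = -209
1280*(-63) + b = 1280*(-63) - 209 = -80640 - 209 = -80849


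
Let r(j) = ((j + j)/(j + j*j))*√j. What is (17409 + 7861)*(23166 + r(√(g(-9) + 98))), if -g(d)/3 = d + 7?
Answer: 585404820 - 50540*2^(¾)*13^(¼)/103 + 202160*2^(¼)*13^(¾)/103 ≈ 5.8542e+8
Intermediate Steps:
g(d) = -21 - 3*d (g(d) = -3*(d + 7) = -3*(7 + d) = -21 - 3*d)
r(j) = 2*j^(3/2)/(j + j²) (r(j) = ((2*j)/(j + j²))*√j = (2*j/(j + j²))*√j = 2*j^(3/2)/(j + j²))
(17409 + 7861)*(23166 + r(√(g(-9) + 98))) = (17409 + 7861)*(23166 + 2*√(√((-21 - 3*(-9)) + 98))/(1 + √((-21 - 3*(-9)) + 98))) = 25270*(23166 + 2*√(√((-21 + 27) + 98))/(1 + √((-21 + 27) + 98))) = 25270*(23166 + 2*√(√(6 + 98))/(1 + √(6 + 98))) = 25270*(23166 + 2*√(√104)/(1 + √104)) = 25270*(23166 + 2*√(2*√26)/(1 + 2*√26)) = 25270*(23166 + 2*(2^(¾)*13^(¼))/(1 + 2*√26)) = 25270*(23166 + 2*2^(¾)*13^(¼)/(1 + 2*√26)) = 585404820 + 50540*2^(¾)*13^(¼)/(1 + 2*√26)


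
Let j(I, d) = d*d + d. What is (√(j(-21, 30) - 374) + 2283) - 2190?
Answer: 93 + 2*√139 ≈ 116.58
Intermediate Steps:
j(I, d) = d + d² (j(I, d) = d² + d = d + d²)
(√(j(-21, 30) - 374) + 2283) - 2190 = (√(30*(1 + 30) - 374) + 2283) - 2190 = (√(30*31 - 374) + 2283) - 2190 = (√(930 - 374) + 2283) - 2190 = (√556 + 2283) - 2190 = (2*√139 + 2283) - 2190 = (2283 + 2*√139) - 2190 = 93 + 2*√139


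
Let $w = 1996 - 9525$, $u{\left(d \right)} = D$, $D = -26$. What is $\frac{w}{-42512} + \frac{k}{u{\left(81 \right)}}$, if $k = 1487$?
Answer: $- \frac{31509795}{552656} \approx -57.015$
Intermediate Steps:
$u{\left(d \right)} = -26$
$w = -7529$ ($w = 1996 - 9525 = -7529$)
$\frac{w}{-42512} + \frac{k}{u{\left(81 \right)}} = - \frac{7529}{-42512} + \frac{1487}{-26} = \left(-7529\right) \left(- \frac{1}{42512}\right) + 1487 \left(- \frac{1}{26}\right) = \frac{7529}{42512} - \frac{1487}{26} = - \frac{31509795}{552656}$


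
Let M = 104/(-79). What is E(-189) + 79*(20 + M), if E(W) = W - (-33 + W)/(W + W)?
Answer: 81044/63 ≈ 1286.4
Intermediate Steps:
M = -104/79 (M = 104*(-1/79) = -104/79 ≈ -1.3165)
E(W) = W - (-33 + W)/(2*W)
E(-189) + 79*(20 + M) = (-½ - 189 + (33/2)/(-189)) + 79*(20 - 104/79) = (-½ - 189 + (33/2)*(-1/189)) + 79*(1476/79) = (-½ - 189 - 11/126) + 1476 = -11944/63 + 1476 = 81044/63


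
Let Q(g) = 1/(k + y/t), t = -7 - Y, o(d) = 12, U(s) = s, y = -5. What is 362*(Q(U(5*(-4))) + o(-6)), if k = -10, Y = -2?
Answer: 38734/9 ≈ 4303.8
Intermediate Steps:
t = -5 (t = -7 - 1*(-2) = -7 + 2 = -5)
Q(g) = -1/9 (Q(g) = 1/(-10 - 5/(-5)) = 1/(-10 - 5*(-1/5)) = 1/(-10 + 1) = 1/(-9) = -1/9)
362*(Q(U(5*(-4))) + o(-6)) = 362*(-1/9 + 12) = 362*(107/9) = 38734/9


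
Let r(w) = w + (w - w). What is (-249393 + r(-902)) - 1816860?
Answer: -2067155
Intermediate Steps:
r(w) = w (r(w) = w + 0 = w)
(-249393 + r(-902)) - 1816860 = (-249393 - 902) - 1816860 = -250295 - 1816860 = -2067155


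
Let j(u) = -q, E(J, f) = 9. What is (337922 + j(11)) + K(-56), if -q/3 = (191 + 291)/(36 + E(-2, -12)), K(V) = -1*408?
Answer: 5063192/15 ≈ 3.3755e+5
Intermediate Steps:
K(V) = -408
q = -482/15 (q = -3*(191 + 291)/(36 + 9) = -1446/45 = -3*482/45 = -482/15 ≈ -32.133)
j(u) = 482/15 (j(u) = -1*(-482/15) = 482/15)
(337922 + j(11)) + K(-56) = (337922 + 482/15) - 408 = 5069312/15 - 408 = 5063192/15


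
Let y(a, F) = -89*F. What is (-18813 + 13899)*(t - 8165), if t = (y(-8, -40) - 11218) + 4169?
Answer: 57267756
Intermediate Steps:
t = -3489 (t = (-89*(-40) - 11218) + 4169 = (3560 - 11218) + 4169 = -7658 + 4169 = -3489)
(-18813 + 13899)*(t - 8165) = (-18813 + 13899)*(-3489 - 8165) = -4914*(-11654) = 57267756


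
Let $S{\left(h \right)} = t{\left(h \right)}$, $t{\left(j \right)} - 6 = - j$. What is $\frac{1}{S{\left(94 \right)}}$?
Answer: $- \frac{1}{88} \approx -0.011364$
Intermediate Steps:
$t{\left(j \right)} = 6 - j$
$S{\left(h \right)} = 6 - h$
$\frac{1}{S{\left(94 \right)}} = \frac{1}{6 - 94} = \frac{1}{-88} = - \frac{1}{88}$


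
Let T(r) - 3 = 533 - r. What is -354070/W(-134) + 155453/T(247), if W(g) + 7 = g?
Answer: 124245103/40749 ≈ 3049.0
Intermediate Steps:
W(g) = -7 + g
T(r) = 536 - r (T(r) = 3 + (533 - r) = 536 - r)
-354070/W(-134) + 155453/T(247) = -354070/(-7 - 134) + 155453/(536 - 1*247) = -354070/(-141) + 155453/(536 - 247) = -354070*(-1/141) + 155453/289 = 354070/141 + 155453*(1/289) = 354070/141 + 155453/289 = 124245103/40749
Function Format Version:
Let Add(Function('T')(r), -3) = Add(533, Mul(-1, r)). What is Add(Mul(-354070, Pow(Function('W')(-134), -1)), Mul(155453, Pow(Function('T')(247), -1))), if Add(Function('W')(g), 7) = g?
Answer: Rational(124245103, 40749) ≈ 3049.0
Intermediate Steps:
Function('W')(g) = Add(-7, g)
Function('T')(r) = Add(536, Mul(-1, r)) (Function('T')(r) = Add(3, Add(533, Mul(-1, r))) = Add(536, Mul(-1, r)))
Add(Mul(-354070, Pow(Function('W')(-134), -1)), Mul(155453, Pow(Function('T')(247), -1))) = Add(Mul(-354070, Pow(Add(-7, -134), -1)), Mul(155453, Pow(Add(536, Mul(-1, 247)), -1))) = Add(Mul(-354070, Pow(-141, -1)), Mul(155453, Pow(Add(536, -247), -1))) = Add(Mul(-354070, Rational(-1, 141)), Mul(155453, Pow(289, -1))) = Add(Rational(354070, 141), Mul(155453, Rational(1, 289))) = Add(Rational(354070, 141), Rational(155453, 289)) = Rational(124245103, 40749)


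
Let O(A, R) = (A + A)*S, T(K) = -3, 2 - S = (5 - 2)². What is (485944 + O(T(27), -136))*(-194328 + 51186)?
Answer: -69565008012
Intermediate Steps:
S = -7 (S = 2 - (5 - 2)² = 2 - 1*3² = 2 - 1*9 = 2 - 9 = -7)
O(A, R) = -14*A (O(A, R) = (A + A)*(-7) = (2*A)*(-7) = -14*A)
(485944 + O(T(27), -136))*(-194328 + 51186) = (485944 - 14*(-3))*(-194328 + 51186) = (485944 + 42)*(-143142) = 485986*(-143142) = -69565008012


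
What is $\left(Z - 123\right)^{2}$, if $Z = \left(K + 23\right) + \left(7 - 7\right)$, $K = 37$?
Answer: $3969$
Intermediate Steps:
$Z = 60$ ($Z = \left(37 + 23\right) + \left(7 - 7\right) = 60 + \left(7 - 7\right) = 60 + 0 = 60$)
$\left(Z - 123\right)^{2} = \left(60 - 123\right)^{2} = \left(-63\right)^{2} = 3969$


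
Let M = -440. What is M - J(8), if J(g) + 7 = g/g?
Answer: -434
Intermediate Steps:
J(g) = -6 (J(g) = -7 + g/g = -7 + 1 = -6)
M - J(8) = -440 - 1*(-6) = -440 + 6 = -434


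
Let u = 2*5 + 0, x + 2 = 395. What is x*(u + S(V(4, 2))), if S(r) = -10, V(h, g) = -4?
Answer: 0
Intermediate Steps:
x = 393 (x = -2 + 395 = 393)
u = 10 (u = 10 + 0 = 10)
x*(u + S(V(4, 2))) = 393*(10 - 10) = 393*0 = 0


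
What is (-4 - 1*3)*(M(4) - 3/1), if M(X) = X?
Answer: -7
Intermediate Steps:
(-4 - 1*3)*(M(4) - 3/1) = (-4 - 1*3)*(4 - 3/1) = (-4 - 3)*(4 - 3*1) = -7*(4 - 3) = -7*1 = -7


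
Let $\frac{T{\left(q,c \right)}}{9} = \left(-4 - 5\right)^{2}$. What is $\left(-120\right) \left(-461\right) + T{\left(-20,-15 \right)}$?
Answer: $56049$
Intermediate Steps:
$T{\left(q,c \right)} = 729$ ($T{\left(q,c \right)} = 9 \left(-4 - 5\right)^{2} = 9 \left(-9\right)^{2} = 9 \cdot 81 = 729$)
$\left(-120\right) \left(-461\right) + T{\left(-20,-15 \right)} = \left(-120\right) \left(-461\right) + 729 = 55320 + 729 = 56049$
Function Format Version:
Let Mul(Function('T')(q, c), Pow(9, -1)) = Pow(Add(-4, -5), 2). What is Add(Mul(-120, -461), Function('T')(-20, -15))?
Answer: 56049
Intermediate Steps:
Function('T')(q, c) = 729 (Function('T')(q, c) = Mul(9, Pow(Add(-4, -5), 2)) = Mul(9, Pow(-9, 2)) = Mul(9, 81) = 729)
Add(Mul(-120, -461), Function('T')(-20, -15)) = Add(Mul(-120, -461), 729) = Add(55320, 729) = 56049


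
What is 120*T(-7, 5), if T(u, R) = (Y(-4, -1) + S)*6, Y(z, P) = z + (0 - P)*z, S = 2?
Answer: -4320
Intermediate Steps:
Y(z, P) = z - P*z (Y(z, P) = z + (-P)*z = z - P*z)
T(u, R) = -36 (T(u, R) = (-4*(1 - 1*(-1)) + 2)*6 = (-4*(1 + 1) + 2)*6 = (-4*2 + 2)*6 = (-8 + 2)*6 = -6*6 = -36)
120*T(-7, 5) = 120*(-36) = -4320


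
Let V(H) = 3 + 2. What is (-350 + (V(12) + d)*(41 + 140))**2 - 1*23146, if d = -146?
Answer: 669285495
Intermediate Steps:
V(H) = 5
(-350 + (V(12) + d)*(41 + 140))**2 - 1*23146 = (-350 + (5 - 146)*(41 + 140))**2 - 1*23146 = (-350 - 141*181)**2 - 23146 = (-350 - 25521)**2 - 23146 = (-25871)**2 - 23146 = 669308641 - 23146 = 669285495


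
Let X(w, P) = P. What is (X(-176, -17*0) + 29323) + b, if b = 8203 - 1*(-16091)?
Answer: 53617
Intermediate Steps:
b = 24294 (b = 8203 + 16091 = 24294)
(X(-176, -17*0) + 29323) + b = (-17*0 + 29323) + 24294 = (0 + 29323) + 24294 = 29323 + 24294 = 53617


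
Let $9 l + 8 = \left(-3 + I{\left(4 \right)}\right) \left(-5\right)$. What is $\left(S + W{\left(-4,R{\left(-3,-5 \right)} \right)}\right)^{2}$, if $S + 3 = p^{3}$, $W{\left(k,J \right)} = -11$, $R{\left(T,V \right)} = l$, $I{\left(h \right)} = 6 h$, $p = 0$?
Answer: $196$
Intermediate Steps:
$l = - \frac{113}{9}$ ($l = - \frac{8}{9} + \frac{\left(-3 + 6 \cdot 4\right) \left(-5\right)}{9} = - \frac{8}{9} + \frac{\left(-3 + 24\right) \left(-5\right)}{9} = - \frac{8}{9} + \frac{21 \left(-5\right)}{9} = - \frac{8}{9} + \frac{1}{9} \left(-105\right) = - \frac{8}{9} - \frac{35}{3} = - \frac{113}{9} \approx -12.556$)
$R{\left(T,V \right)} = - \frac{113}{9}$
$S = -3$ ($S = -3 + 0^{3} = -3 + 0 = -3$)
$\left(S + W{\left(-4,R{\left(-3,-5 \right)} \right)}\right)^{2} = \left(-3 - 11\right)^{2} = \left(-14\right)^{2} = 196$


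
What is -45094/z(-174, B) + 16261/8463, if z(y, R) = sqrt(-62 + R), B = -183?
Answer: 2323/1209 + 6442*I*sqrt(5)/5 ≈ 1.9214 + 2880.9*I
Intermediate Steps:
-45094/z(-174, B) + 16261/8463 = -45094/sqrt(-62 - 183) + 16261/8463 = -45094*(-I*sqrt(5)/35) + 16261*(1/8463) = -45094*(-I*sqrt(5)/35) + 2323/1209 = -(-6442)*I*sqrt(5)/5 + 2323/1209 = 6442*I*sqrt(5)/5 + 2323/1209 = 2323/1209 + 6442*I*sqrt(5)/5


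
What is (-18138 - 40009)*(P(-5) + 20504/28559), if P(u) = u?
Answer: 7110854777/28559 ≈ 2.4899e+5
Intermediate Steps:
(-18138 - 40009)*(P(-5) + 20504/28559) = (-18138 - 40009)*(-5 + 20504/28559) = -58147*(-5 + 20504*(1/28559)) = -58147*(-5 + 20504/28559) = -58147*(-122291/28559) = 7110854777/28559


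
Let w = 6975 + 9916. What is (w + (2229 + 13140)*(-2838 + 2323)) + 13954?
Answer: -7884190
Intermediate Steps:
w = 16891
(w + (2229 + 13140)*(-2838 + 2323)) + 13954 = (16891 + (2229 + 13140)*(-2838 + 2323)) + 13954 = (16891 + 15369*(-515)) + 13954 = (16891 - 7915035) + 13954 = -7898144 + 13954 = -7884190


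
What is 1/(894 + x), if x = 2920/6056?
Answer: 757/677123 ≈ 0.0011180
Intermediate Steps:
x = 365/757 (x = 2920*(1/6056) = 365/757 ≈ 0.48217)
1/(894 + x) = 1/(894 + 365/757) = 1/(677123/757) = 757/677123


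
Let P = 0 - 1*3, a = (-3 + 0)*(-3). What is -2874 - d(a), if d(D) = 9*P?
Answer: -2847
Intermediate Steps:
a = 9 (a = -3*(-3) = 9)
P = -3 (P = 0 - 3 = -3)
d(D) = -27 (d(D) = 9*(-3) = -27)
-2874 - d(a) = -2874 - 1*(-27) = -2874 + 27 = -2847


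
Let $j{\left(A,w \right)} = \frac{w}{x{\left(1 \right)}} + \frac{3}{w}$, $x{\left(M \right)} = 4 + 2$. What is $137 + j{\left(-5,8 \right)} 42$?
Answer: $\frac{835}{4} \approx 208.75$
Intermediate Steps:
$x{\left(M \right)} = 6$
$j{\left(A,w \right)} = \frac{3}{w} + \frac{w}{6}$ ($j{\left(A,w \right)} = \frac{w}{6} + \frac{3}{w} = \frac{3}{w} + \frac{w}{6}$)
$137 + j{\left(-5,8 \right)} 42 = 137 + \left(\frac{3}{8} + \frac{1}{6} \cdot 8\right) 42 = 137 + \left(3 \cdot \frac{1}{8} + \frac{4}{3}\right) 42 = 137 + \left(\frac{3}{8} + \frac{4}{3}\right) 42 = 137 + \frac{41}{24} \cdot 42 = 137 + \frac{287}{4} = \frac{835}{4}$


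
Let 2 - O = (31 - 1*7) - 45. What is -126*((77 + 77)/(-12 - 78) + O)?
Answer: -13412/5 ≈ -2682.4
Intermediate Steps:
O = 23 (O = 2 - ((31 - 1*7) - 45) = 2 - ((31 - 7) - 45) = 2 - (24 - 45) = 2 - 1*(-21) = 2 + 21 = 23)
-126*((77 + 77)/(-12 - 78) + O) = -126*((77 + 77)/(-12 - 78) + 23) = -126*(154/(-90) + 23) = -126*(154*(-1/90) + 23) = -126*(-77/45 + 23) = -126*958/45 = -13412/5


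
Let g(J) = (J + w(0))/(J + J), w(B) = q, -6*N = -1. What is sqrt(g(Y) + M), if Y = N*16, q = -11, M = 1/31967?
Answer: I*sqrt(25546715753)/127868 ≈ 1.25*I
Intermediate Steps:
N = 1/6 (N = -1/6*(-1) = 1/6 ≈ 0.16667)
M = 1/31967 ≈ 3.1282e-5
w(B) = -11
Y = 8/3 (Y = (1/6)*16 = 8/3 ≈ 2.6667)
g(J) = (-11 + J)/(2*J) (g(J) = (J - 11)/(J + J) = (-11 + J)/((2*J)) = (-11 + J)*(1/(2*J)) = (-11 + J)/(2*J))
sqrt(g(Y) + M) = sqrt((-11 + 8/3)/(2*(8/3)) + 1/31967) = sqrt((1/2)*(3/8)*(-25/3) + 1/31967) = sqrt(-25/16 + 1/31967) = sqrt(-799159/511472) = I*sqrt(25546715753)/127868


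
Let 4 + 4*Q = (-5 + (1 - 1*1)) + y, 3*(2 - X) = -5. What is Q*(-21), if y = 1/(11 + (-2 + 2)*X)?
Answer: 1029/22 ≈ 46.773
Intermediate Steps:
X = 11/3 (X = 2 - ⅓*(-5) = 2 + 5/3 = 11/3 ≈ 3.6667)
y = 1/11 (y = 1/(11 + (-2 + 2)*(11/3)) = 1/(11 + 0*(11/3)) = 1/(11 + 0) = 1/11 ≈ 0.090909)
Q = -49/22 (Q = -1 + ((-5 + (1 - 1*1)) + 1/11)/4 = -1 + ((-5 + (1 - 1)) + 1/11)/4 = -1 + ((-5 + 0) + 1/11)/4 = -1 + (-5 + 1/11)/4 = -1 + (¼)*(-54/11) = -1 - 27/22 = -49/22 ≈ -2.2273)
Q*(-21) = -49/22*(-21) = 1029/22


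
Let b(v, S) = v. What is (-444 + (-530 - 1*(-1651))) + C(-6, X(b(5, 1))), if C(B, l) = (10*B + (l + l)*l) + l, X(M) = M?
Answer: 672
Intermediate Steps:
C(B, l) = l + 2*l**2 + 10*B (C(B, l) = (10*B + (2*l)*l) + l = (10*B + 2*l**2) + l = (2*l**2 + 10*B) + l = l + 2*l**2 + 10*B)
(-444 + (-530 - 1*(-1651))) + C(-6, X(b(5, 1))) = (-444 + (-530 - 1*(-1651))) + (5 + 2*5**2 + 10*(-6)) = (-444 + (-530 + 1651)) + (5 + 2*25 - 60) = (-444 + 1121) + (5 + 50 - 60) = 677 - 5 = 672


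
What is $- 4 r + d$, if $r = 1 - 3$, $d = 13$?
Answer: $21$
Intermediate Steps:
$r = -2$ ($r = 1 - 3 = -2$)
$- 4 r + d = \left(-4\right) \left(-2\right) + 13 = 8 + 13 = 21$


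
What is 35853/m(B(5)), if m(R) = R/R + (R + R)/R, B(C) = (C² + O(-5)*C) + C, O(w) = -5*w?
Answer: 11951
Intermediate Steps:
B(C) = C² + 26*C (B(C) = (C² + (-5*(-5))*C) + C = (C² + 25*C) + C = C² + 26*C)
m(R) = 3 (m(R) = 1 + (2*R)/R = 1 + 2 = 3)
35853/m(B(5)) = 35853/3 = 35853*(⅓) = 11951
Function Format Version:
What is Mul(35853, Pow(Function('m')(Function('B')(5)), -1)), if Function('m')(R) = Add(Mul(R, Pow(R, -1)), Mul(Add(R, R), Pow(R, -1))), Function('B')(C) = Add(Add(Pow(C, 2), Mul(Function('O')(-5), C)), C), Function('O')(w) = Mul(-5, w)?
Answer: 11951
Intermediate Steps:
Function('B')(C) = Add(Pow(C, 2), Mul(26, C)) (Function('B')(C) = Add(Add(Pow(C, 2), Mul(Mul(-5, -5), C)), C) = Add(Add(Pow(C, 2), Mul(25, C)), C) = Add(Pow(C, 2), Mul(26, C)))
Function('m')(R) = 3 (Function('m')(R) = Add(1, Mul(Mul(2, R), Pow(R, -1))) = Add(1, 2) = 3)
Mul(35853, Pow(Function('m')(Function('B')(5)), -1)) = Mul(35853, Pow(3, -1)) = Mul(35853, Rational(1, 3)) = 11951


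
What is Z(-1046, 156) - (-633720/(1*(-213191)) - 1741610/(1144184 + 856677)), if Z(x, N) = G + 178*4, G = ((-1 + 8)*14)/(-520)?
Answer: 78711774868607421/110907044937260 ≈ 709.71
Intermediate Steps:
G = -49/260 (G = (7*14)*(-1/520) = 98*(-1/520) = -49/260 ≈ -0.18846)
Z(x, N) = 185071/260 (Z(x, N) = -49/260 + 178*4 = -49/260 + 712 = 185071/260)
Z(-1046, 156) - (-633720/(1*(-213191)) - 1741610/(1144184 + 856677)) = 185071/260 - (-633720/(1*(-213191)) - 1741610/(1144184 + 856677)) = 185071/260 - (-633720/(-213191) - 1741610/2000861) = 185071/260 - (-633720*(-1/213191) - 1741610*1/2000861) = 185071/260 - (633720/213191 - 1741610/2000861) = 185071/260 - 1*896690055410/426565557451 = 185071/260 - 896690055410/426565557451 = 78711774868607421/110907044937260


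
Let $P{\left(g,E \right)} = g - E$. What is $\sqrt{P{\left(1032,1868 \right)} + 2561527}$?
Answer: $7 \sqrt{52259} \approx 1600.2$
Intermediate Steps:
$\sqrt{P{\left(1032,1868 \right)} + 2561527} = \sqrt{\left(1032 - 1868\right) + 2561527} = \sqrt{-836 + 2561527} = \sqrt{2560691} = 7 \sqrt{52259}$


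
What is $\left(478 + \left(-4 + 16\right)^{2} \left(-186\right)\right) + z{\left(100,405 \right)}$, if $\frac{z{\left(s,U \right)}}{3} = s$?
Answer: $-26006$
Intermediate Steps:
$z{\left(s,U \right)} = 3 s$
$\left(478 + \left(-4 + 16\right)^{2} \left(-186\right)\right) + z{\left(100,405 \right)} = \left(478 + \left(-4 + 16\right)^{2} \left(-186\right)\right) + 3 \cdot 100 = \left(478 + 12^{2} \left(-186\right)\right) + 300 = \left(478 + 144 \left(-186\right)\right) + 300 = \left(478 - 26784\right) + 300 = -26306 + 300 = -26006$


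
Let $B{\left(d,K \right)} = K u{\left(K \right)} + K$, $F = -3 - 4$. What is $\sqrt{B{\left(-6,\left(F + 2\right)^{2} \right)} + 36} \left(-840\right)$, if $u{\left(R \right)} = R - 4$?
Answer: $- 840 \sqrt{586} \approx -20334.0$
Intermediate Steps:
$F = -7$ ($F = -3 - 4 = -7$)
$u{\left(R \right)} = -4 + R$ ($u{\left(R \right)} = R - 4 = -4 + R$)
$B{\left(d,K \right)} = K + K \left(-4 + K\right)$ ($B{\left(d,K \right)} = K \left(-4 + K\right) + K = K + K \left(-4 + K\right)$)
$\sqrt{B{\left(-6,\left(F + 2\right)^{2} \right)} + 36} \left(-840\right) = \sqrt{\left(-7 + 2\right)^{2} \left(-3 + \left(-7 + 2\right)^{2}\right) + 36} \left(-840\right) = \sqrt{\left(-5\right)^{2} \left(-3 + \left(-5\right)^{2}\right) + 36} \left(-840\right) = \sqrt{25 \left(-3 + 25\right) + 36} \left(-840\right) = \sqrt{25 \cdot 22 + 36} \left(-840\right) = \sqrt{550 + 36} \left(-840\right) = \sqrt{586} \left(-840\right) = - 840 \sqrt{586}$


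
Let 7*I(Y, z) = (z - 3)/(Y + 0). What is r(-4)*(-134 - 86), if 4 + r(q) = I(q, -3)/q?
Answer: 12485/14 ≈ 891.79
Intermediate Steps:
I(Y, z) = (-3 + z)/(7*Y) (I(Y, z) = ((z - 3)/(Y + 0))/7 = ((-3 + z)/Y)/7 = (-3 + z)/(7*Y))
r(q) = -4 - 6/(7*q²) (r(q) = -4 + ((-3 - 3)/(7*q))/q = -4 + ((⅐)*(-6)/q)/q = -4 + (-6/(7*q))/q = -4 - 6/(7*q²))
r(-4)*(-134 - 86) = (-4 - 6/7/(-4)²)*(-134 - 86) = (-4 - 6/7*1/16)*(-220) = (-4 - 3/56)*(-220) = -227/56*(-220) = 12485/14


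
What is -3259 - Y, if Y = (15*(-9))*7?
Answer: -2314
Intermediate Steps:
Y = -945 (Y = -135*7 = -945)
-3259 - Y = -3259 - 1*(-945) = -3259 + 945 = -2314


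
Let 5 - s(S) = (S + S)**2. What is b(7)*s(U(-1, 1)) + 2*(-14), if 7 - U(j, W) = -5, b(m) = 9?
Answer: -5167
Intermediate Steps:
U(j, W) = 12 (U(j, W) = 7 - 1*(-5) = 7 + 5 = 12)
s(S) = 5 - 4*S**2 (s(S) = 5 - (S + S)**2 = 5 - (2*S)**2 = 5 - 4*S**2)
b(7)*s(U(-1, 1)) + 2*(-14) = 9*(5 - 4*12**2) + 2*(-14) = 9*(5 - 4*144) - 28 = 9*(5 - 576) - 28 = 9*(-571) - 28 = -5139 - 28 = -5167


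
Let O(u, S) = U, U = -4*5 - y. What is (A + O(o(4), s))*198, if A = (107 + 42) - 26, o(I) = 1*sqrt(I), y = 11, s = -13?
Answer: 18216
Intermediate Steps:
U = -31 (U = -4*5 - 1*11 = -20 - 11 = -31)
o(I) = sqrt(I)
O(u, S) = -31
A = 123 (A = 149 - 26 = 123)
(A + O(o(4), s))*198 = (123 - 31)*198 = 92*198 = 18216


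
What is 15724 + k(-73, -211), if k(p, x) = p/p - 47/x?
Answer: 3318022/211 ≈ 15725.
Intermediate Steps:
k(p, x) = 1 - 47/x
15724 + k(-73, -211) = 15724 + (-47 - 211)/(-211) = 15724 - 1/211*(-258) = 15724 + 258/211 = 3318022/211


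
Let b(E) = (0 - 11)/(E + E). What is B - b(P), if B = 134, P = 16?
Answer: 4299/32 ≈ 134.34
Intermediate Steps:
b(E) = -11/(2*E) (b(E) = -11*1/(2*E) = -11/(2*E))
B - b(P) = 134 - (-11)/(2*16) = 134 - 1*(-11/32) = 134 + 11/32 = 4299/32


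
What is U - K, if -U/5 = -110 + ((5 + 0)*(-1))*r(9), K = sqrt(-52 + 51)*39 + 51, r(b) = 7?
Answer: 674 - 39*I ≈ 674.0 - 39.0*I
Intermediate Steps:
K = 51 + 39*I (K = sqrt(-1)*39 + 51 = I*39 + 51 = 39*I + 51 = 51 + 39*I ≈ 51.0 + 39.0*I)
U = 725 (U = -5*(-110 + ((5 + 0)*(-1))*7) = -5*(-110 + (5*(-1))*7) = -5*(-110 - 5*7) = -5*(-110 - 35) = -5*(-145) = 725)
U - K = 725 - (51 + 39*I) = 725 + (-51 - 39*I) = 674 - 39*I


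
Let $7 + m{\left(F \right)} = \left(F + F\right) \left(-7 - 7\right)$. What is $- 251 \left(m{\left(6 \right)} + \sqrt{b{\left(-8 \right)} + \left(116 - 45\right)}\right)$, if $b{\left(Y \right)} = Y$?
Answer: $43925 - 753 \sqrt{7} \approx 41933.0$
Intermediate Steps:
$m{\left(F \right)} = -7 - 28 F$ ($m{\left(F \right)} = -7 + \left(F + F\right) \left(-7 - 7\right) = -7 + 2 F \left(-14\right) = -7 - 28 F$)
$- 251 \left(m{\left(6 \right)} + \sqrt{b{\left(-8 \right)} + \left(116 - 45\right)}\right) = - 251 \left(\left(-7 - 168\right) + \sqrt{-8 + \left(116 - 45\right)}\right) = - 251 \left(-175 + \sqrt{-8 + 71}\right) = - 251 \left(-175 + \sqrt{63}\right) = - 251 \left(-175 + 3 \sqrt{7}\right) = 43925 - 753 \sqrt{7}$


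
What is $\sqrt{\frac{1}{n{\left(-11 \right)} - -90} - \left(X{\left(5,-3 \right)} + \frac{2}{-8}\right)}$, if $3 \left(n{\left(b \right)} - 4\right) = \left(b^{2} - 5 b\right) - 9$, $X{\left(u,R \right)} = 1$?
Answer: $\frac{i \sqrt{599415}}{898} \approx 0.86216 i$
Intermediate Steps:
$n{\left(b \right)} = 1 - \frac{5 b}{3} + \frac{b^{2}}{3}$ ($n{\left(b \right)} = 4 + \frac{\left(b^{2} - 5 b\right) - 9}{3} = 4 + \frac{-9 + b^{2} - 5 b}{3} = 4 - \left(3 - \frac{b^{2}}{3} + \frac{5 b}{3}\right) = 1 - \frac{5 b}{3} + \frac{b^{2}}{3}$)
$\sqrt{\frac{1}{n{\left(-11 \right)} - -90} - \left(X{\left(5,-3 \right)} + \frac{2}{-8}\right)} = \sqrt{\frac{1}{\left(1 - - \frac{55}{3} + \frac{\left(-11\right)^{2}}{3}\right) - -90} - \left(1 + \frac{2}{-8}\right)} = \sqrt{\frac{1}{\left(1 + \frac{55}{3} + \frac{1}{3} \cdot 121\right) + 90} - \left(1 + 2 \left(- \frac{1}{8}\right)\right)} = \sqrt{\frac{1}{\left(1 + \frac{55}{3} + \frac{121}{3}\right) + 90} - \left(1 - \frac{1}{4}\right)} = \sqrt{\frac{1}{\frac{179}{3} + 90} - \frac{3}{4}} = \sqrt{\frac{1}{\frac{449}{3}} - \frac{3}{4}} = \sqrt{\frac{3}{449} - \frac{3}{4}} = \sqrt{- \frac{1335}{1796}} = \frac{i \sqrt{599415}}{898}$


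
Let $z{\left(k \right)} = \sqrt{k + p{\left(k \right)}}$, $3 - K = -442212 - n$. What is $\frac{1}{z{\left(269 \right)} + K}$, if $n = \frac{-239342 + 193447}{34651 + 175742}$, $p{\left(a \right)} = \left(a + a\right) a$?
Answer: $\frac{19574732151577800}{8656229490332200985041} - \frac{309856501143 \sqrt{2959}}{8656229490332200985041} \approx 2.2594 \cdot 10^{-6}$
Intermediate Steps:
$p{\left(a \right)} = 2 a^{2}$ ($p{\left(a \right)} = 2 a a = 2 a^{2}$)
$n = - \frac{45895}{210393} \approx -0.21814$
$K = \frac{93038894600}{210393}$ ($K = 3 - \left(-442212 - - \frac{45895}{210393}\right) = 3 - \left(-442212 + \frac{45895}{210393}\right) = 3 - - \frac{93038263421}{210393} = 3 + \frac{93038263421}{210393} = \frac{93038894600}{210393} \approx 4.4222 \cdot 10^{5}$)
$z{\left(k \right)} = \sqrt{k + 2 k^{2}}$
$\frac{1}{z{\left(269 \right)} + K} = \frac{1}{\sqrt{269 \left(1 + 2 \cdot 269\right)} + \frac{93038894600}{210393}} = \frac{1}{\sqrt{269 \left(1 + 538\right)} + \frac{93038894600}{210393}} = \frac{1}{\sqrt{269 \cdot 539} + \frac{93038894600}{210393}} = \frac{1}{\sqrt{144991} + \frac{93038894600}{210393}} = \frac{1}{7 \sqrt{2959} + \frac{93038894600}{210393}} = \frac{1}{\frac{93038894600}{210393} + 7 \sqrt{2959}}$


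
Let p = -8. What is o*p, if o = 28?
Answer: -224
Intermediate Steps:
o*p = 28*(-8) = -224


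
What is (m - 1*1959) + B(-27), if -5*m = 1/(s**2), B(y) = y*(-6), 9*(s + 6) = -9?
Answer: -440266/245 ≈ -1797.0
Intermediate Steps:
s = -7 (s = -6 + (1/9)*(-9) = -6 - 1 = -7)
B(y) = -6*y
m = -1/245 (m = -1/(5*((-7)**2)) = -1/5/49 = -1/5*1/49 = -1/245 ≈ -0.0040816)
(m - 1*1959) + B(-27) = (-1/245 - 1*1959) - 6*(-27) = (-1/245 - 1959) + 162 = -479956/245 + 162 = -440266/245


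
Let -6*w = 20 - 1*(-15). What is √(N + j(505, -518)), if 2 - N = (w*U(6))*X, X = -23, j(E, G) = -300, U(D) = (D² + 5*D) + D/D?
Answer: I*√334338/6 ≈ 96.37*I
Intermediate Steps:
U(D) = 1 + D² + 5*D (U(D) = (D² + 5*D) + 1 = 1 + D² + 5*D)
w = -35/6 (w = -(20 - 1*(-15))/6 = -(20 + 15)/6 = -⅙*35 = -35/6 ≈ -5.8333)
N = -53923/6 (N = 2 - (-35*(1 + 6² + 5*6)/6)*(-23) = 2 - (-35*(1 + 36 + 30)/6)*(-23) = 2 - (-35/6*67)*(-23) = 2 - (-2345)*(-23)/6 = 2 - 1*53935/6 = 2 - 53935/6 = -53923/6 ≈ -8987.2)
√(N + j(505, -518)) = √(-53923/6 - 300) = √(-55723/6) = I*√334338/6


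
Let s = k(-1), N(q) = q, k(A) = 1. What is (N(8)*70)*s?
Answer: 560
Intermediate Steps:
s = 1
(N(8)*70)*s = (8*70)*1 = 560*1 = 560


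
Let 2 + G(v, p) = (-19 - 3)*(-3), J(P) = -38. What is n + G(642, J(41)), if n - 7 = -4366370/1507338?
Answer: 51327314/753669 ≈ 68.103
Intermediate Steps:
G(v, p) = 64 (G(v, p) = -2 + (-19 - 3)*(-3) = -2 - 22*(-3) = -2 + 66 = 64)
n = 3092498/753669 (n = 7 - 4366370/1507338 = 7 - 4366370*1/1507338 = 7 - 2183185/753669 = 3092498/753669 ≈ 4.1033)
n + G(642, J(41)) = 3092498/753669 + 64 = 51327314/753669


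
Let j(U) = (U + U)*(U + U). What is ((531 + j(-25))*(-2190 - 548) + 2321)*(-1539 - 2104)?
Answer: 30224357151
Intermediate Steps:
j(U) = 4*U² (j(U) = (2*U)*(2*U) = 4*U²)
((531 + j(-25))*(-2190 - 548) + 2321)*(-1539 - 2104) = ((531 + 4*(-25)²)*(-2190 - 548) + 2321)*(-1539 - 2104) = ((531 + 4*625)*(-2738) + 2321)*(-3643) = ((531 + 2500)*(-2738) + 2321)*(-3643) = (3031*(-2738) + 2321)*(-3643) = (-8298878 + 2321)*(-3643) = -8296557*(-3643) = 30224357151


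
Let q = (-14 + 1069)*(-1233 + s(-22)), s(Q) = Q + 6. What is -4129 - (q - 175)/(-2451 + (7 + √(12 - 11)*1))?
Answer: -11405017/2443 ≈ -4668.4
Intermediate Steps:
s(Q) = 6 + Q
q = -1317695 (q = (-14 + 1069)*(-1233 + (6 - 22)) = 1055*(-1233 - 16) = 1055*(-1249) = -1317695)
-4129 - (q - 175)/(-2451 + (7 + √(12 - 11)*1)) = -4129 - (-1317695 - 175)/(-2451 + (7 + √(12 - 11)*1)) = -4129 - (-1317870)/(-2451 + (7 + √1*1)) = -4129 - (-1317870)/(-2451 + (7 + 1*1)) = -4129 - (-1317870)/(-2451 + (7 + 1)) = -4129 - (-1317870)/(-2451 + 8) = -4129 - (-1317870)/(-2443) = -4129 - (-1317870)*(-1)/2443 = -4129 - 1*1317870/2443 = -4129 - 1317870/2443 = -11405017/2443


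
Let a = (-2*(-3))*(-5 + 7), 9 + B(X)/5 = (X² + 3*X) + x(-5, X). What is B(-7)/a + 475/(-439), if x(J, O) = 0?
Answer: 36005/5268 ≈ 6.8347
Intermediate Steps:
B(X) = -45 + 5*X² + 15*X (B(X) = -45 + 5*((X² + 3*X) + 0) = -45 + 5*(X² + 3*X) = -45 + (5*X² + 15*X) = -45 + 5*X² + 15*X)
a = 12 (a = 6*2 = 12)
B(-7)/a + 475/(-439) = (-45 + 5*(-7)² + 15*(-7))/12 + 475/(-439) = (-45 + 5*49 - 105)*(1/12) + 475*(-1/439) = (-45 + 245 - 105)*(1/12) - 475/439 = 95*(1/12) - 475/439 = 95/12 - 475/439 = 36005/5268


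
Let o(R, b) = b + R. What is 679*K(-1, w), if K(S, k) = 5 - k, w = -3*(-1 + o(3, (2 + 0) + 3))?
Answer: 17654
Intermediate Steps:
o(R, b) = R + b
w = -21 (w = -3*(-1 + (3 + ((2 + 0) + 3))) = -3*(-1 + (3 + (2 + 3))) = -3*(-1 + (3 + 5)) = -3*(-1 + 8) = -3*7 = -21)
679*K(-1, w) = 679*(5 - 1*(-21)) = 679*(5 + 21) = 679*26 = 17654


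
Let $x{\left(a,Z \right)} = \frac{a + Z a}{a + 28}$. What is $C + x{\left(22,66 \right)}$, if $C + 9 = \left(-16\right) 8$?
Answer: $- \frac{2688}{25} \approx -107.52$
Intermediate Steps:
$x{\left(a,Z \right)} = \frac{a + Z a}{28 + a}$
$C = -137$ ($C = -9 - 128 = -137$)
$C + x{\left(22,66 \right)} = -137 + \frac{22 \left(1 + 66\right)}{28 + 22} = -137 + 22 \cdot \frac{1}{50} \cdot 67 = -137 + \frac{737}{25} = - \frac{2688}{25}$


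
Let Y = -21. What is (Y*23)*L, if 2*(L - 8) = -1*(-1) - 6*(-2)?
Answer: -14007/2 ≈ -7003.5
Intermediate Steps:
L = 29/2 (L = 8 + (-1*(-1) - 6*(-2))/2 = 8 + (1 - 1*(-12))/2 = 8 + (1 + 12)/2 = 8 + (½)*13 = 8 + 13/2 = 29/2 ≈ 14.500)
(Y*23)*L = -21*23*(29/2) = -483*29/2 = -14007/2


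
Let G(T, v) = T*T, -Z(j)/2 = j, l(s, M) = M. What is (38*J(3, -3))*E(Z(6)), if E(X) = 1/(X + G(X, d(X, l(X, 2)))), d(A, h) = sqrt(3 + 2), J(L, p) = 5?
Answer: 95/66 ≈ 1.4394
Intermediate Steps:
Z(j) = -2*j
d(A, h) = sqrt(5)
G(T, v) = T**2
E(X) = 1/(X + X**2)
(38*J(3, -3))*E(Z(6)) = (38*5)*(1/(((-2*6))*(1 - 2*6))) = 190*(1/((-12)*(1 - 12))) = 190*(-1/12/(-11)) = 190*(-1/12*(-1/11)) = 190*(1/132) = 95/66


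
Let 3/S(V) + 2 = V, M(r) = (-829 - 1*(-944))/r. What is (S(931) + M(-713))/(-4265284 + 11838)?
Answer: 2276/61247495677 ≈ 3.7161e-8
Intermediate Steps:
M(r) = 115/r (M(r) = (-829 + 944)/r = 115/r)
S(V) = 3/(-2 + V)
(S(931) + M(-713))/(-4265284 + 11838) = (3/(-2 + 931) + 115/(-713))/(-4265284 + 11838) = (3/929 + 115*(-1/713))/(-4253446) = (3*(1/929) - 5/31)*(-1/4253446) = (3/929 - 5/31)*(-1/4253446) = -4552/28799*(-1/4253446) = 2276/61247495677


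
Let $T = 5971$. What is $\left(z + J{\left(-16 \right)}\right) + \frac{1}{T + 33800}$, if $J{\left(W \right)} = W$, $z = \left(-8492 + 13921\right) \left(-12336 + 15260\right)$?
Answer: $\frac{631339966981}{39771} \approx 1.5874 \cdot 10^{7}$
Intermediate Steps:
$z = 15874396$ ($z = 5429 \cdot 2924 = 15874396$)
$\left(z + J{\left(-16 \right)}\right) + \frac{1}{T + 33800} = \left(15874396 - 16\right) + \frac{1}{5971 + 33800} = 15874380 + \frac{1}{39771} = \frac{631339966981}{39771}$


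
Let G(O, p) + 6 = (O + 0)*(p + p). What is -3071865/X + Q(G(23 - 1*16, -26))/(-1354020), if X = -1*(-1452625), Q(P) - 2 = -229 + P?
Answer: -55446659069/26225110700 ≈ -2.1143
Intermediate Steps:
G(O, p) = -6 + 2*O*p (G(O, p) = -6 + (O + 0)*(p + p) = -6 + O*(2*p) = -6 + 2*O*p)
Q(P) = -227 + P (Q(P) = 2 + (-229 + P) = -227 + P)
X = 1452625
-3071865/X + Q(G(23 - 1*16, -26))/(-1354020) = -3071865/1452625 + (-227 + (-6 + 2*(23 - 1*16)*(-26)))/(-1354020) = -3071865*1/1452625 + (-227 + (-6 + 2*(23 - 16)*(-26)))*(-1/1354020) = -614373/290525 + (-227 + (-6 + 2*7*(-26)))*(-1/1354020) = -614373/290525 + (-227 + (-6 - 364))*(-1/1354020) = -614373/290525 + (-227 - 370)*(-1/1354020) = -614373/290525 - 597*(-1/1354020) = -614373/290525 + 199/451340 = -55446659069/26225110700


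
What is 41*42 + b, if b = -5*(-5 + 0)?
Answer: 1747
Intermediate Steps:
b = 25 (b = -5*(-5) = 25)
41*42 + b = 41*42 + 25 = 1722 + 25 = 1747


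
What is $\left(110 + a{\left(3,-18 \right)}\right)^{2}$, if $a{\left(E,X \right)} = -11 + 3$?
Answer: $10404$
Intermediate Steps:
$a{\left(E,X \right)} = -8$
$\left(110 + a{\left(3,-18 \right)}\right)^{2} = \left(110 - 8\right)^{2} = 102^{2} = 10404$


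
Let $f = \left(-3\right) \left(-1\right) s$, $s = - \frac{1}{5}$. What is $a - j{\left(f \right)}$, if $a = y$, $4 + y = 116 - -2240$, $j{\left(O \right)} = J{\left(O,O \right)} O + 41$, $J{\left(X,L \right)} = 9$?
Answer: $\frac{11582}{5} \approx 2316.4$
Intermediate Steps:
$s = - \frac{1}{5}$ ($s = \left(-1\right) \frac{1}{5} = - \frac{1}{5} \approx -0.2$)
$f = - \frac{3}{5}$ ($f = \left(-3\right) \left(-1\right) \left(- \frac{1}{5}\right) = 3 \left(- \frac{1}{5}\right) = - \frac{3}{5} \approx -0.6$)
$j{\left(O \right)} = 41 + 9 O$ ($j{\left(O \right)} = 9 O + 41 = 41 + 9 O$)
$y = 2352$ ($y = -4 + \left(116 - -2240\right) = -4 + \left(116 + 2240\right) = -4 + 2356 = 2352$)
$a = 2352$
$a - j{\left(f \right)} = 2352 - \left(41 + 9 \left(- \frac{3}{5}\right)\right) = 2352 - \left(41 - \frac{27}{5}\right) = 2352 - \frac{178}{5} = \frac{11582}{5}$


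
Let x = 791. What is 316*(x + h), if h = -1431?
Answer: -202240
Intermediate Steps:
316*(x + h) = 316*(791 - 1431) = 316*(-640) = -202240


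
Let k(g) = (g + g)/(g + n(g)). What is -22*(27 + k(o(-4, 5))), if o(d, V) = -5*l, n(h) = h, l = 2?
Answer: -616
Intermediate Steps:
o(d, V) = -10 (o(d, V) = -5*2 = -10)
k(g) = 1 (k(g) = (g + g)/(g + g) = (2*g)/((2*g)) = (2*g)*(1/(2*g)) = 1)
-22*(27 + k(o(-4, 5))) = -22*(27 + 1) = -22*28 = -616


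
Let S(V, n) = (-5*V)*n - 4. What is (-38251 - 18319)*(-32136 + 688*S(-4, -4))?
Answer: 5087226960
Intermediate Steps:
S(V, n) = -4 - 5*V*n (S(V, n) = -5*V*n - 4 = -4 - 5*V*n)
(-38251 - 18319)*(-32136 + 688*S(-4, -4)) = (-38251 - 18319)*(-32136 + 688*(-4 - 5*(-4)*(-4))) = -56570*(-32136 + 688*(-4 - 80)) = -56570*(-32136 + 688*(-84)) = -56570*(-32136 - 57792) = -56570*(-89928) = 5087226960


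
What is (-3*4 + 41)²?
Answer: 841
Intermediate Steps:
(-3*4 + 41)² = (-12 + 41)² = 29² = 841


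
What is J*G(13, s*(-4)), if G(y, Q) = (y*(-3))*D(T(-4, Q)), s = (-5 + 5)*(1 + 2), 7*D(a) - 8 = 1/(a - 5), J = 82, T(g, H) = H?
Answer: -124722/35 ≈ -3563.5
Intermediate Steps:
D(a) = 8/7 + 1/(7*(-5 + a)) (D(a) = 8/7 + 1/(7*(a - 5)) = 8/7 + 1/(7*(-5 + a)))
s = 0 (s = 0*3 = 0)
G(y, Q) = -3*y*(-39 + 8*Q)/(7*(-5 + Q)) (G(y, Q) = (y*(-3))*((-39 + 8*Q)/(7*(-5 + Q))) = (-3*y)*((-39 + 8*Q)/(7*(-5 + Q))) = -3*y*(-39 + 8*Q)/(7*(-5 + Q)))
J*G(13, s*(-4)) = 82*((3/7)*13*(39 - 0*(-4))/(-5 + 0*(-4))) = 82*((3/7)*13*(39 - 8*0)/(-5 + 0)) = 82*((3/7)*13*(39 + 0)/(-5)) = 82*((3/7)*13*(-⅕)*39) = 82*(-1521/35) = -124722/35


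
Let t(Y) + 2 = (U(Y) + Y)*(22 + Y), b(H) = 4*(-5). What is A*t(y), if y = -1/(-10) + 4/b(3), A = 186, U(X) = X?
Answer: -29667/25 ≈ -1186.7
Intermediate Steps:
b(H) = -20
y = -⅒ (y = -1/(-10) + 4/(-20) = -1*(-⅒) + 4*(-1/20) = ⅒ - ⅕ = -⅒ ≈ -0.10000)
t(Y) = -2 + 2*Y*(22 + Y) (t(Y) = -2 + (Y + Y)*(22 + Y) = -2 + (2*Y)*(22 + Y) = -2 + 2*Y*(22 + Y))
A*t(y) = 186*(-2 + 2*(-⅒)² + 44*(-⅒)) = 186*(-2 + 2*(1/100) - 22/5) = 186*(-2 + 1/50 - 22/5) = 186*(-319/50) = -29667/25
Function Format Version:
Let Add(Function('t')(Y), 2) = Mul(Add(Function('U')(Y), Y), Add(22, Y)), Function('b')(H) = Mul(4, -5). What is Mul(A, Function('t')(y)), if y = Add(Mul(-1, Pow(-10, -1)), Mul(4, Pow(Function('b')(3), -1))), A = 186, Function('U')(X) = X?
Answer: Rational(-29667, 25) ≈ -1186.7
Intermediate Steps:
Function('b')(H) = -20
y = Rational(-1, 10) (y = Add(Mul(-1, Pow(-10, -1)), Mul(4, Pow(-20, -1))) = Add(Mul(-1, Rational(-1, 10)), Mul(4, Rational(-1, 20))) = Add(Rational(1, 10), Rational(-1, 5)) = Rational(-1, 10) ≈ -0.10000)
Function('t')(Y) = Add(-2, Mul(2, Y, Add(22, Y))) (Function('t')(Y) = Add(-2, Mul(Add(Y, Y), Add(22, Y))) = Add(-2, Mul(Mul(2, Y), Add(22, Y))) = Add(-2, Mul(2, Y, Add(22, Y))))
Mul(A, Function('t')(y)) = Mul(186, Add(-2, Mul(2, Pow(Rational(-1, 10), 2)), Mul(44, Rational(-1, 10)))) = Mul(186, Add(-2, Mul(2, Rational(1, 100)), Rational(-22, 5))) = Mul(186, Add(-2, Rational(1, 50), Rational(-22, 5))) = Mul(186, Rational(-319, 50)) = Rational(-29667, 25)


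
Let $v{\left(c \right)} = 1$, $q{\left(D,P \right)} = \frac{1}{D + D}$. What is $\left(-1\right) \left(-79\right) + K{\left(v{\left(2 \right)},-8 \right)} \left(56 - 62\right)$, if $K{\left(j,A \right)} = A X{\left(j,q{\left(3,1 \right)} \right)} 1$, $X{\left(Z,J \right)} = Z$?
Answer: $127$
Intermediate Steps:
$q{\left(D,P \right)} = \frac{1}{2 D}$
$K{\left(j,A \right)} = A j$ ($K{\left(j,A \right)} = A j 1 = A j$)
$\left(-1\right) \left(-79\right) + K{\left(v{\left(2 \right)},-8 \right)} \left(56 - 62\right) = \left(-1\right) \left(-79\right) + \left(-8\right) 1 \left(56 - 62\right) = 79 - 8 \left(56 - 62\right) = 79 - -48 = 79 + 48 = 127$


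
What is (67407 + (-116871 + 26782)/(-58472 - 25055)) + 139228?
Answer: 17259691734/83527 ≈ 2.0664e+5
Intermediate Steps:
(67407 + (-116871 + 26782)/(-58472 - 25055)) + 139228 = (67407 - 90089/(-83527)) + 139228 = (67407 - 90089*(-1/83527)) + 139228 = (67407 + 90089/83527) + 139228 = 5630394578/83527 + 139228 = 17259691734/83527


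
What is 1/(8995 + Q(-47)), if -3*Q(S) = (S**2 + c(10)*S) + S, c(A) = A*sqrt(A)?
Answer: 24823/204657443 - 470*sqrt(10)/204657443 ≈ 0.00011403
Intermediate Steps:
c(A) = A**(3/2)
Q(S) = -S/3 - S**2/3 - 10*S*sqrt(10)/3 (Q(S) = -((S**2 + 10**(3/2)*S) + S)/3 = -((S**2 + (10*sqrt(10))*S) + S)/3 = -((S**2 + 10*S*sqrt(10)) + S)/3 = -(S + S**2 + 10*S*sqrt(10))/3 = -S/3 - S**2/3 - 10*S*sqrt(10)/3)
1/(8995 + Q(-47)) = 1/(8995 - 1/3*(-47)*(1 - 47 + 10*sqrt(10))) = 1/(8995 - 1/3*(-47)*(-46 + 10*sqrt(10))) = 1/(8995 + (-2162/3 + 470*sqrt(10)/3)) = 1/(24823/3 + 470*sqrt(10)/3)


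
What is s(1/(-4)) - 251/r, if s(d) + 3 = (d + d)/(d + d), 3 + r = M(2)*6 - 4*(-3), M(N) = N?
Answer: -293/21 ≈ -13.952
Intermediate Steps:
r = 21 (r = -3 + (2*6 - 4*(-3)) = -3 + (12 + 12) = -3 + 24 = 21)
s(d) = -2 (s(d) = -3 + (d + d)/(d + d) = -3 + (2*d)/((2*d)) = -3 + (2*d)*(1/(2*d)) = -3 + 1 = -2)
s(1/(-4)) - 251/r = -2 - 251/21 = -293/21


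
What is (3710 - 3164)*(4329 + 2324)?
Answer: 3632538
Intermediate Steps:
(3710 - 3164)*(4329 + 2324) = 546*6653 = 3632538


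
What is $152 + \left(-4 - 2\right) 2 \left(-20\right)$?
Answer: $392$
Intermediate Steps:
$152 + \left(-4 - 2\right) 2 \left(-20\right) = 152 + \left(-6\right) 2 \left(-20\right) = 152 - -240 = 152 + 240 = 392$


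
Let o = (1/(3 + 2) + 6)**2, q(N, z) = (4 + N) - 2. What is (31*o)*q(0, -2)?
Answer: 59582/25 ≈ 2383.3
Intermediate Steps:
q(N, z) = 2 + N
o = 961/25 (o = (1/5 + 6)**2 = (31/5)**2 = 961/25 ≈ 38.440)
(31*o)*q(0, -2) = (31*(961/25))*(2 + 0) = (29791/25)*2 = 59582/25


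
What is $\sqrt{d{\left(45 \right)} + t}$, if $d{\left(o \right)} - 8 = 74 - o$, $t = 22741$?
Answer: $\sqrt{22778} \approx 150.92$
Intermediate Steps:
$d{\left(o \right)} = 82 - o$ ($d{\left(o \right)} = 8 - \left(-74 + o\right) = 82 - o$)
$\sqrt{d{\left(45 \right)} + t} = \sqrt{\left(82 - 45\right) + 22741} = \sqrt{37 + 22741} = \sqrt{22778}$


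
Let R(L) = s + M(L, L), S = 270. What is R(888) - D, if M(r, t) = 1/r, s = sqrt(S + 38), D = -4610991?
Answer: 4094560009/888 + 2*sqrt(77) ≈ 4.6110e+6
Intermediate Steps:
s = 2*sqrt(77) (s = sqrt(270 + 38) = sqrt(308) = 2*sqrt(77) ≈ 17.550)
R(L) = 1/L + 2*sqrt(77) (R(L) = 2*sqrt(77) + 1/L = 1/L + 2*sqrt(77))
R(888) - D = (1/888 + 2*sqrt(77)) - 1*(-4610991) = (1/888 + 2*sqrt(77)) + 4610991 = 4094560009/888 + 2*sqrt(77)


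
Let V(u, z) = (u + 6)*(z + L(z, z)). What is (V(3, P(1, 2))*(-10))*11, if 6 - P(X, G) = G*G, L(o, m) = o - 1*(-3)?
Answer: -6930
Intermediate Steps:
L(o, m) = 3 + o (L(o, m) = o + 3 = 3 + o)
P(X, G) = 6 - G² (P(X, G) = 6 - G*G = 6 - G²)
V(u, z) = (3 + 2*z)*(6 + u) (V(u, z) = (u + 6)*(z + (3 + z)) = (6 + u)*(3 + 2*z) = (3 + 2*z)*(6 + u))
(V(3, P(1, 2))*(-10))*11 = ((18 + 12*(6 - 1*2²) + 3*(6 - 1*2²) + 3*(3 + (6 - 1*2²)))*(-10))*11 = ((18 + 12*(6 - 1*4) + 3*(6 - 1*4) + 3*(3 + (6 - 1*4)))*(-10))*11 = ((18 + 12*(6 - 4) + 3*(6 - 4) + 3*(3 + (6 - 4)))*(-10))*11 = ((18 + 12*2 + 3*2 + 3*(3 + 2))*(-10))*11 = ((18 + 24 + 6 + 3*5)*(-10))*11 = ((18 + 24 + 6 + 15)*(-10))*11 = (63*(-10))*11 = -630*11 = -6930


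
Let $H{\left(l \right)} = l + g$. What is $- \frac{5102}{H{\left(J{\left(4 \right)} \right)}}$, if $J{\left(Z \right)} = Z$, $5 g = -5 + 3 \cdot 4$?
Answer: $- \frac{25510}{27} \approx -944.81$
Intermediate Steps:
$g = \frac{7}{5}$ ($g = \frac{-5 + 3 \cdot 4}{5} = \frac{-5 + 12}{5} = \frac{1}{5} \cdot 7 = \frac{7}{5} \approx 1.4$)
$H{\left(l \right)} = \frac{7}{5} + l$ ($H{\left(l \right)} = l + \frac{7}{5} = \frac{7}{5} + l$)
$- \frac{5102}{H{\left(J{\left(4 \right)} \right)}} = - \frac{5102}{\frac{7}{5} + 4} = - \frac{5102}{\frac{27}{5}} = \left(-5102\right) \frac{5}{27} = - \frac{25510}{27}$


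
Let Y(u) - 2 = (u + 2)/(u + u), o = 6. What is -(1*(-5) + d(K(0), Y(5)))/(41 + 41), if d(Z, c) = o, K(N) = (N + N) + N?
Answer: -1/82 ≈ -0.012195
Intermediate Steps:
K(N) = 3*N (K(N) = 2*N + N = 3*N)
Y(u) = 2 + (2 + u)/(2*u) (Y(u) = 2 + (u + 2)/(u + u) = 2 + (2 + u)/((2*u)) = 2 + (2 + u)*(1/(2*u)) = 2 + (2 + u)/(2*u))
d(Z, c) = 6
-(1*(-5) + d(K(0), Y(5)))/(41 + 41) = -(1*(-5) + 6)/(41 + 41) = -(-5 + 6)/82 = -1/82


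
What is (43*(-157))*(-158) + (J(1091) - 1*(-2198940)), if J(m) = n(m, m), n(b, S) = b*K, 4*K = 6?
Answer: 6534469/2 ≈ 3.2672e+6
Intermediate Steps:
K = 3/2 (K = (¼)*6 = 3/2 ≈ 1.5000)
n(b, S) = 3*b/2 (n(b, S) = b*(3/2) = 3*b/2)
J(m) = 3*m/2
(43*(-157))*(-158) + (J(1091) - 1*(-2198940)) = (43*(-157))*(-158) + ((3/2)*1091 - 1*(-2198940)) = -6751*(-158) + (3273/2 + 2198940) = 1066658 + 4401153/2 = 6534469/2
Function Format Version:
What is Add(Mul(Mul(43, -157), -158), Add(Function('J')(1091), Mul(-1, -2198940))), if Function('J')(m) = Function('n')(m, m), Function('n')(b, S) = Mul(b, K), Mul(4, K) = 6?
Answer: Rational(6534469, 2) ≈ 3.2672e+6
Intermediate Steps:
K = Rational(3, 2) (K = Mul(Rational(1, 4), 6) = Rational(3, 2) ≈ 1.5000)
Function('n')(b, S) = Mul(Rational(3, 2), b) (Function('n')(b, S) = Mul(b, Rational(3, 2)) = Mul(Rational(3, 2), b))
Function('J')(m) = Mul(Rational(3, 2), m)
Add(Mul(Mul(43, -157), -158), Add(Function('J')(1091), Mul(-1, -2198940))) = Add(Mul(Mul(43, -157), -158), Add(Mul(Rational(3, 2), 1091), Mul(-1, -2198940))) = Add(Mul(-6751, -158), Add(Rational(3273, 2), 2198940)) = Add(1066658, Rational(4401153, 2)) = Rational(6534469, 2)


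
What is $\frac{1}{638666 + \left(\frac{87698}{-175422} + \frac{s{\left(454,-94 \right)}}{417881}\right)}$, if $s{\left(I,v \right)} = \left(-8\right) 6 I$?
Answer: $\frac{2819443107}{1800680894832025} \approx 1.5658 \cdot 10^{-6}$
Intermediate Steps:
$s{\left(I,v \right)} = - 48 I$
$\frac{1}{638666 + \left(\frac{87698}{-175422} + \frac{s{\left(454,-94 \right)}}{417881}\right)} = \frac{1}{638666 + \left(\frac{87698}{-175422} + \frac{\left(-48\right) 454}{417881}\right)} = \frac{1}{638666 + \left(87698 \left(- \frac{1}{175422}\right) - \frac{21792}{417881}\right)} = \frac{1}{638666 - \frac{1556543237}{2819443107}} = \frac{1}{\frac{1800680894832025}{2819443107}} = \frac{2819443107}{1800680894832025}$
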